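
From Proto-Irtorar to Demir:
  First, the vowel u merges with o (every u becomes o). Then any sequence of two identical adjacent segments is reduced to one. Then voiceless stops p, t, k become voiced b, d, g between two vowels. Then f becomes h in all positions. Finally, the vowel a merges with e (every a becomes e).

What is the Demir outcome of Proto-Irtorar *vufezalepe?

vohezelebe

Demir: *vufezalepe > vofezalepe > vofezalebe > vohezalebe > vohezelebe  (by vowel merger, intervocalic voicing, unconditioned shift, vowel merger)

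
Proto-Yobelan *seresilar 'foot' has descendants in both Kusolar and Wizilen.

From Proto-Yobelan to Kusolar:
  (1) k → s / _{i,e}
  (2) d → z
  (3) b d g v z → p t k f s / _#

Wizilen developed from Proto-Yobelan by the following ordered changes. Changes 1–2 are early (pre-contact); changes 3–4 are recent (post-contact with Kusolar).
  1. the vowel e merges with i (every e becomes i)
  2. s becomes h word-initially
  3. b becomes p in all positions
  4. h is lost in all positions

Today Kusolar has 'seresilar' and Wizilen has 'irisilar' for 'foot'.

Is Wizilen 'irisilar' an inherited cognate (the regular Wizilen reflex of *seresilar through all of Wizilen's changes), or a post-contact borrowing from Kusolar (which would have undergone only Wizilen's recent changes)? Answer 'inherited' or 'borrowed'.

If inherited, *seresilar would pass through all of Wizilen's changes:
Wizilen: *seresilar > sirisilar > hirisilar > irisilar  (by vowel merger, debuccalisation, h-loss)
If borrowed from Kusolar 'seresilar' after the early changes, it would undergo only the recent ones:
  rule 3 (unconditioned shift): no change (seresilar)
  rule 4 (h-loss): no change (seresilar)
  ⇒ as a loan: seresilar
Wizilen 'irisilar' matches the inherited outcome exactly, so it is an inherited cognate, not a loan.

inherited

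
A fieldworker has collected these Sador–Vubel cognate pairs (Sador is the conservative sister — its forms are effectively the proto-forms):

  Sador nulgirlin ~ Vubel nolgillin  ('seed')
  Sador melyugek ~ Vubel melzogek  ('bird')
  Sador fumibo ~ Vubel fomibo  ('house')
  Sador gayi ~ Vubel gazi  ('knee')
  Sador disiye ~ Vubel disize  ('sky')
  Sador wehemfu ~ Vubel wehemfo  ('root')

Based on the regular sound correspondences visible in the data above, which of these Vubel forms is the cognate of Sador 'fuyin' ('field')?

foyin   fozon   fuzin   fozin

fozin

nulgirlin ~ nolgillin, melyugek ~ melzogek — Sador u corresponds to Vubel o after a consonant, before a consonant other than r, m, n, p, b, f, v.
gayi ~ gazi — Sador y corresponds to Vubel z between vowels (before a front vowel).
Applying these to Sador 'fuyin':
  fuyin → foyin   (u→o after a consonant, before a consonant other than r, m, n, p, b, f, v)
  foyin → fozin   (y→z between vowels (before a front vowel))
So the Vubel cognate is 'fozin'.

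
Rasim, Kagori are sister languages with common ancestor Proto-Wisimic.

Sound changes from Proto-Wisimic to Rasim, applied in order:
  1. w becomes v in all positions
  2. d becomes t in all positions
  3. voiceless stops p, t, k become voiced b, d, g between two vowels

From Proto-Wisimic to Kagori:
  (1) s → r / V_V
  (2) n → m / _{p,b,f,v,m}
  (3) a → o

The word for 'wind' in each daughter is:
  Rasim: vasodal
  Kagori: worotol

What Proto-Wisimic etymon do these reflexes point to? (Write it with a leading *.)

Position 6: Rasim has a, Kagori has o. Rasim preserves a here (none of its changes turn any other segment into a), so the proto-segment is *a.
Position 2: Rasim has a, Kagori has o. Rasim preserves a here (none of its changes turn any other segment into a), so the proto-segment is *a.
Position 3: Rasim has s, Kagori has r. Rasim preserves s here (none of its changes turn any other segment into s), so the proto-segment is *s.
This points to *wasotal. Verify forward in each daughter:
Rasim: *wasotal > vasotal > vasodal  (by unconditioned shift, intervocalic voicing)
Kagori: *wasotal
  wasotal → warotal   [rhotacism]
  warotal (rule 2 does not apply)
  warotal → worotol   [vowel merger]
  giving Kagori worotol.
Only *wasotal yields all of Rasim vasodal, Kagori worotol.

*wasotal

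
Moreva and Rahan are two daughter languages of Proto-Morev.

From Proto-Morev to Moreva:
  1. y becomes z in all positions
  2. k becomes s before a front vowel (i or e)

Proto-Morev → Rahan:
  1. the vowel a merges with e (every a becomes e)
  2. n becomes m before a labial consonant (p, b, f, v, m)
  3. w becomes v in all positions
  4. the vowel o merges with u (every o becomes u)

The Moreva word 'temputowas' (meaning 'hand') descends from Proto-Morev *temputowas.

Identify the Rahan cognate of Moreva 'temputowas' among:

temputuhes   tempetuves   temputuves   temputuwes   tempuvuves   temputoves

Rahan: *temputowas > temputowes > temputoves > temputuves  (by vowel merger, unconditioned shift, vowel merger)

temputuves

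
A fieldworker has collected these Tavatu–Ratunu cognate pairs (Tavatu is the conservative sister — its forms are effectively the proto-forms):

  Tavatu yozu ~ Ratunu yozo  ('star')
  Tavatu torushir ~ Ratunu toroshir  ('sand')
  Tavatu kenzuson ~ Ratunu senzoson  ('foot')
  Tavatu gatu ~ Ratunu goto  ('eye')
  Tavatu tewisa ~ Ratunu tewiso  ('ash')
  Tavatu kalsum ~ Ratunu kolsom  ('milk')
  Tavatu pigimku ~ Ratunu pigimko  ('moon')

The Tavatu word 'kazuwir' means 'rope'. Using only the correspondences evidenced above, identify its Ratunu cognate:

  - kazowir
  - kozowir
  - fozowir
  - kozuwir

kozowir

gatu ~ goto, kalsum ~ kolsom — Tavatu a corresponds to Ratunu o after a consonant, before a consonant other than r, m, n, p, b, f, v.
torushir ~ toroshir, kenzuson ~ senzoson — Tavatu u corresponds to Ratunu o after a consonant, before a consonant other than r, m, n, p, b, f, v.
Applying these to Tavatu 'kazuwir':
  kazuwir → kozuwir   (a→o after a consonant, before a consonant other than r, m, n, p, b, f, v)
  kozuwir → kozowir   (u→o after a consonant, before a consonant other than r, m, n, p, b, f, v)
So the Ratunu cognate is 'kozowir'.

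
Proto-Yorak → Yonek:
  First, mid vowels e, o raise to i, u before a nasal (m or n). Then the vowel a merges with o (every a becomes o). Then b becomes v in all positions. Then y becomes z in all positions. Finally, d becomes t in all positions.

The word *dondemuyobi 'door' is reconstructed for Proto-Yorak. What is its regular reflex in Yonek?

tuntimuzovi

Yonek: *dondemuyobi
  dondemuyobi → dundimuyobi   [pre-nasal raising]
  dundimuyobi (rule 2 does not apply)
  dundimuyobi → dundimuyovi   [unconditioned shift]
  dundimuyovi → dundimuzovi   [unconditioned shift]
  dundimuzovi → tuntimuzovi   [unconditioned shift]
  giving Yonek tuntimuzovi.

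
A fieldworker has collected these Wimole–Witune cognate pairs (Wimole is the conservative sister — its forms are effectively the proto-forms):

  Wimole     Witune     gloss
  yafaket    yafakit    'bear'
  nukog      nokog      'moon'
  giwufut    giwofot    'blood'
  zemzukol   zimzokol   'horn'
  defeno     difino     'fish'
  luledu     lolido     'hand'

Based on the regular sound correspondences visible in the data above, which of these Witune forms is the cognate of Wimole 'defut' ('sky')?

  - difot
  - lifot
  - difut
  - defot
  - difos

defeno ~ difino — Wimole e corresponds to Witune i after a consonant, before a labial obstruent.
nukog ~ nokog, giwufut ~ giwofot — Wimole u corresponds to Witune o after a consonant, before a consonant other than r, m, n, p, b, f, v.
Applying these to Wimole 'defut':
  defut → difut   (e→i after a consonant, before a labial obstruent)
  difut → difot   (u→o after a consonant, before a consonant other than r, m, n, p, b, f, v)
So the Witune cognate is 'difot'.

difot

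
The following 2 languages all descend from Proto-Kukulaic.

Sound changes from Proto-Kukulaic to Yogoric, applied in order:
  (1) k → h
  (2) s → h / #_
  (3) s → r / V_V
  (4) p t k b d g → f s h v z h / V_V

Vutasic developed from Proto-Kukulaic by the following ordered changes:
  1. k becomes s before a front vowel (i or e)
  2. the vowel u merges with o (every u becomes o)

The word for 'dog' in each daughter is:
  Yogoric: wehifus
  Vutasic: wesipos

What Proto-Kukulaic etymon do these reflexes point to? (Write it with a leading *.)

Position 3: Yogoric has h, Vutasic has s. Taking the neighbouring segments as reconstructed: Yogoric h could go back to *k or *g or *h; Vutasic s could go back to *k or *s — the one source consistent with every daughter is *k.
Position 6: Yogoric has u, Vutasic has o. Yogoric preserves u here (none of its changes turn any other segment into u), so the proto-segment is *u.
Position 5: Yogoric has f, Vutasic has p. Vutasic preserves p here (none of its changes turn any other segment into p), so the proto-segment is *p.
Continuing position by position gives *wekipus; check it forward:
Yogoric: start from *wekipus.
  rule 1 (unconditioned shift): wekipus → wehipus
  rule 2: no change — wehipus
  rule 3: no change — wehipus
  rule 4 (intervocalic lenition): wehipus → wehifus
  ⇒ Yogoric wehifus
Vutasic: *wekipus
  wekipus → wesipus   [palatalisation]
  wesipus → wesipos   [vowel merger]
  giving Vutasic wesipos.
No other proto-form is consistent with every reflex, so the reconstruction is *wekipus.

*wekipus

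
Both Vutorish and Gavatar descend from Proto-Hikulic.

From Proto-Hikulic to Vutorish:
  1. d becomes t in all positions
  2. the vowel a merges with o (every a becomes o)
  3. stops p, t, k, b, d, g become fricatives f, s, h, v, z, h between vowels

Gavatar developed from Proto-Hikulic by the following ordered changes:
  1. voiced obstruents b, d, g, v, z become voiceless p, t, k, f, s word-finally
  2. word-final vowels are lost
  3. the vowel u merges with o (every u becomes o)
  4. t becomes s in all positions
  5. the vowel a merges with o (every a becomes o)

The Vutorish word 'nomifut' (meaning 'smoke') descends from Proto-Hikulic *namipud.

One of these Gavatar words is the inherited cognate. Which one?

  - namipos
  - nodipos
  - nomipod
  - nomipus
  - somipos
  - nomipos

Gavatar: *namipud > namiput > namipot > namipos > nomipos  (by final devoicing, vowel merger, unconditioned shift, vowel merger)
The other candidates each miss or misapply at least one Gavatar change.

nomipos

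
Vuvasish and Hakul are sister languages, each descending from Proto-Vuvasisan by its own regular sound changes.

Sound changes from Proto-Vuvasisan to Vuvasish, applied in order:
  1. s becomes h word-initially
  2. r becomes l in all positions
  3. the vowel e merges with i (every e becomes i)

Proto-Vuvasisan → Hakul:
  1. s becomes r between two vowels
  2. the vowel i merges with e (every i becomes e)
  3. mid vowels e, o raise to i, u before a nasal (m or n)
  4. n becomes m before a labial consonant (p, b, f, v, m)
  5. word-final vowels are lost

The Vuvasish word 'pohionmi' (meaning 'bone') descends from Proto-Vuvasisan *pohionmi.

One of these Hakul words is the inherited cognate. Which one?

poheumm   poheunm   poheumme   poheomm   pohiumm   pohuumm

poheumm

Hakul: *pohionmi > poheonme > poheunme > poheumme > poheumm  (by vowel merger, pre-nasal raising, nasal place assimilation, apocope)
Among the options, 'poheumm' alone shows every Hakul change applied in order.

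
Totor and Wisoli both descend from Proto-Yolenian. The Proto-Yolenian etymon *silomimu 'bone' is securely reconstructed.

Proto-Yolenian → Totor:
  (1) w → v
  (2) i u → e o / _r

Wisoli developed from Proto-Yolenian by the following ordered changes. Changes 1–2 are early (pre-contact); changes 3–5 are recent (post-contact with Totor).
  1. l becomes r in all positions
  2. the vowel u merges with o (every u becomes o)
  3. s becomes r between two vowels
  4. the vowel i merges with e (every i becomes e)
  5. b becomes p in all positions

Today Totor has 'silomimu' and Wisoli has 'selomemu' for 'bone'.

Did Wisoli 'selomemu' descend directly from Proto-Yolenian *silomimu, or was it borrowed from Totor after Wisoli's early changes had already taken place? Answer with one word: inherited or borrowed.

borrowed

If inherited, *silomimu would pass through all of Wisoli's changes:
Wisoli: *silomimu
  silomimu → siromimu   [unconditioned shift]
  siromimu → siromimo   [vowel merger]
  siromimo (rule 3 does not apply)
  siromimo → seromemo   [vowel merger]
  seromemo (rule 5 does not apply)
  giving Wisoli seromemo.
If borrowed from Totor 'silomimu' after the early changes, it would undergo only the recent ones:
  rule 3 (rhotacism): no change (silomimu)
  rule 4 (vowel merger): silomimu → selomemu
  rule 5 (unconditioned shift): no change (selomemu)
  ⇒ as a loan: selomemu
Wisoli 'selomemu' matches the loan outcome 'selomemu', not the inherited 'seromemo' — it skipped the early Wisoli changes, so it was borrowed from Totor.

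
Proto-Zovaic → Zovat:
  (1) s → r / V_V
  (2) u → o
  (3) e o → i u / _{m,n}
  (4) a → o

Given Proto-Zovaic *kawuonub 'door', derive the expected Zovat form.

kowounob

Zovat: start from *kawuonub.
  rule 1: no change — kawuonub
  rule 2 (vowel merger): kawuonub → kawoonob
  rule 3 (pre-nasal raising): kawoonob → kawounob
  rule 4 (vowel merger): kawounob → kowounob
  ⇒ Zovat kowounob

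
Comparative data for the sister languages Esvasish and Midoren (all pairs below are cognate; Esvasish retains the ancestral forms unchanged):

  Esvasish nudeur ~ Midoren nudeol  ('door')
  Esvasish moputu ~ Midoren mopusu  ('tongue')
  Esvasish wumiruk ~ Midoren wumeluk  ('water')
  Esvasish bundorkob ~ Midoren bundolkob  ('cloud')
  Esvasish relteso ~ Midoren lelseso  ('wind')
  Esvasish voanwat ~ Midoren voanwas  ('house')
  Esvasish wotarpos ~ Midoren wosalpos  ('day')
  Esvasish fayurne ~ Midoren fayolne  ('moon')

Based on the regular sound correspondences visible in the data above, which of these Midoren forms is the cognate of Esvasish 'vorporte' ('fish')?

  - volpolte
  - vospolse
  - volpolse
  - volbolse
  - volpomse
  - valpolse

volpolse

wotarpos ~ wosalpos — Esvasish r corresponds to Midoren l after a vowel, before a labial obstruent.
bundorkob ~ bundolkob — Esvasish r corresponds to Midoren l after a vowel, before a consonant other than r, m, n, p, b, f, v.
relteso ~ lelseso — Esvasish t corresponds to Midoren s after a consonant, before a front vowel.
Applying these to Esvasish 'vorporte':
  vorporte → volporte   (r→l after a vowel, before a labial obstruent)
  volporte → volpolte   (r→l after a vowel, before a consonant other than r, m, n, p, b, f, v)
  volpolte → volpolse   (t→s after a consonant, before a front vowel)
So the Midoren cognate is 'volpolse'.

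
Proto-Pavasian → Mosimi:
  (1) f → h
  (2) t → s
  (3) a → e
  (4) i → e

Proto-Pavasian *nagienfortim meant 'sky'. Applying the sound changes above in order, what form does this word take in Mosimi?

negeenhorsem

Mosimi: *nagienfortim
  nagienfortim → nagienhortim   [unconditioned shift]
  nagienhortim → nagienhorsim   [unconditioned shift]
  nagienhorsim → negienhorsim   [vowel merger]
  negienhorsim → negeenhorsem   [vowel merger]
  giving Mosimi negeenhorsem.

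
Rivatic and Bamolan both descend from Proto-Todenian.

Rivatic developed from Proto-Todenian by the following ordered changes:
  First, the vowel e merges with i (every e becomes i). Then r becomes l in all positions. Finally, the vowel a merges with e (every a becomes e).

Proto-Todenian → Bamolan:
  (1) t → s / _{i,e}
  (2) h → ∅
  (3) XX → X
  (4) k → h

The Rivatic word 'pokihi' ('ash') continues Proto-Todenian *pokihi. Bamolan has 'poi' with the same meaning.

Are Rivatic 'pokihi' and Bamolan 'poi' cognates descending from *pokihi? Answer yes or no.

no

Derive the expected Bamolan reflex of *pokihi:
Bamolan: start from *pokihi.
  rule 1: no change — pokihi
  rule 2 (h-loss): pokihi → pokii
  rule 3 (degemination): pokii → poki
  rule 4 (unconditioned shift): poki → pohi
  ⇒ Bamolan pohi
The regular Bamolan reflex would be 'pohi', but the attested form is 'poi'. The correspondence is irregular, so they are not cognates (the Bamolan form has a different source).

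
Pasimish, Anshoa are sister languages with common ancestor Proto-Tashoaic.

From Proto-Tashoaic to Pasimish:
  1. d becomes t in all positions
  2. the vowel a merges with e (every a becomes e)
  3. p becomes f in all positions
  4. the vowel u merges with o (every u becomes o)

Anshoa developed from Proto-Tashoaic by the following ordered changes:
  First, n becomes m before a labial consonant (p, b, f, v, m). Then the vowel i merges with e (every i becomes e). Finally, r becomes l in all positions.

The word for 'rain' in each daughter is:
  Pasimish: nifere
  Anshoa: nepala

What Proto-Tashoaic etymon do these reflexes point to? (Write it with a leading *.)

*nipara

Position 5: Pasimish has r, Anshoa has l. Pasimish preserves r here (none of its changes turn any other segment into r), so the proto-segment is *r.
Position 4: Pasimish has e, Anshoa has a. Anshoa preserves a here (none of its changes turn any other segment into a), so the proto-segment is *a.
Continuing position by position gives *nipara; check it forward:
Pasimish: start from *nipara.
  rule 1: no change — nipara
  rule 2 (vowel merger): nipara → nipere
  rule 3 (unconditioned shift): nipere → nifere
  rule 4: no change — nifere
  ⇒ Pasimish nifere
Anshoa: start from *nipara.
  rule 1: no change — nipara
  rule 2 (vowel merger): nipara → nepara
  rule 3 (unconditioned shift): nepara → nepala
  ⇒ Anshoa nepala
*nipara is the unique common source.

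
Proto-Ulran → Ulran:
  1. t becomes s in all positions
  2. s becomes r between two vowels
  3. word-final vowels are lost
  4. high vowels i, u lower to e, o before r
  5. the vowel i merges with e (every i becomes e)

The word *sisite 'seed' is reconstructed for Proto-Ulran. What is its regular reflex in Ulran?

Ulran: start from *sisite.
  rule 1 (unconditioned shift): sisite → sisise
  rule 2 (rhotacism): sisise → sirire
  rule 3 (apocope): sirire → sirir
  rule 4 (pre-rhotic lowering): sirir → serer
  rule 5: no change — serer
  ⇒ Ulran serer

serer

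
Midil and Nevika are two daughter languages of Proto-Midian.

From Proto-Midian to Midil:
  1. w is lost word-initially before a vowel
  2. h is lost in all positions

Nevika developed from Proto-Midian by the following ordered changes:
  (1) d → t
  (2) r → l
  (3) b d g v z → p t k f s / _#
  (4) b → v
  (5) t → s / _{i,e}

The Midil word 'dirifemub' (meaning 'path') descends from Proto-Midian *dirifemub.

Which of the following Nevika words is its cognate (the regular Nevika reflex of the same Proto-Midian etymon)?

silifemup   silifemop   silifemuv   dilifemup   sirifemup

silifemup

Nevika: *dirifemub > tirifemub > tilifemub > tilifemup > silifemup  (by unconditioned shift, unconditioned shift, final devoicing, palatalisation)
The other candidates each miss or misapply at least one Nevika change.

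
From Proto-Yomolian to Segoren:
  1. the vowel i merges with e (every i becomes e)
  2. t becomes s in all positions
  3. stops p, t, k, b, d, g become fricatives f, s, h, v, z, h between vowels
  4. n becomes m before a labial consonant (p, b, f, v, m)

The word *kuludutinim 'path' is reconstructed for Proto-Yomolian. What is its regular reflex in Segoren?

Segoren: *kuludutinim > kuludutenem > kuludusenem > kuluzusenem  (by vowel merger, unconditioned shift, intervocalic lenition)

kuluzusenem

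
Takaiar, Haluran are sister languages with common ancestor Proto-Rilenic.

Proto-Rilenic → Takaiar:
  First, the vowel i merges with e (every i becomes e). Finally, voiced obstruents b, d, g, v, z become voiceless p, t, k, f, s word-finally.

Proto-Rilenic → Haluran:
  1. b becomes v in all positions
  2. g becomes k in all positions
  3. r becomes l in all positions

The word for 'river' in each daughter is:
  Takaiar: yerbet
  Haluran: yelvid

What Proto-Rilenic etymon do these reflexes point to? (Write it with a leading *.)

*yerbid

Position 3: Takaiar has r, Haluran has l. Takaiar preserves r here (none of its changes turn any other segment into r), so the proto-segment is *r.
Position 5: Takaiar has e, Haluran has i. Haluran preserves i here (none of its changes turn any other segment into i), so the proto-segment is *i.
This points to *yerbid. Verify forward in each daughter:
Takaiar: *yerbid
  yerbid → yerbed   [vowel merger]
  yerbed → yerbet   [final devoicing]
  giving Takaiar yerbet.
Haluran: start from *yerbid.
  rule 1 (unconditioned shift): yerbid → yervid
  rule 2: no change — yervid
  rule 3 (unconditioned shift): yervid → yelvid
  ⇒ Haluran yelvid
No other proto-form is consistent with every reflex, so the reconstruction is *yerbid.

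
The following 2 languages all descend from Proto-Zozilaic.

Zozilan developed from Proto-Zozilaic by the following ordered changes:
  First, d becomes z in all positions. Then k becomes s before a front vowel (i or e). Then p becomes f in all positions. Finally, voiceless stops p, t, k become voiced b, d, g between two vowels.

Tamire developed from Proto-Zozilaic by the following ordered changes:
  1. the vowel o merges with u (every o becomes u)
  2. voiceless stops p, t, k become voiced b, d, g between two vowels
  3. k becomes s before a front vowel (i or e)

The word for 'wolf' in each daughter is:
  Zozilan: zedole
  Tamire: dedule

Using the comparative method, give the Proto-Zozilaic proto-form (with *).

*detole

Position 4: Zozilan has o, Tamire has u. Zozilan preserves o here (none of its changes turn any other segment into o), so the proto-segment is *o.
Position 1: Zozilan has z, Tamire has d. Taking the neighbouring segments as reconstructed: Zozilan z could go back to *d or *z; Tamire d can only go back to *d — the one source consistent with every daughter is *d.
The remaining positions agree across the daughters. Check the candidate against every language:
Zozilan: start from *detole.
  rule 1 (unconditioned shift): detole → zetole
  rule 2: no change — zetole
  rule 3: no change — zetole
  rule 4 (intervocalic voicing): zetole → zedole
  ⇒ Zozilan zedole
Tamire: *detole > detule > dedule  (by vowel merger, intervocalic voicing)
Only *detole yields all of Zozilan zedole, Tamire dedule.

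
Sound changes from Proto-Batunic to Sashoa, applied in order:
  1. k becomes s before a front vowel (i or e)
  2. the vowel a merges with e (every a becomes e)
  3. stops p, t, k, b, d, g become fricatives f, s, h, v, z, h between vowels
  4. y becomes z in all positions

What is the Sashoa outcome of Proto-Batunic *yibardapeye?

Sashoa: *yibardapeye > yiberdepeye > yiverdefeye > ziverdefeze  (by vowel merger, intervocalic lenition, unconditioned shift)

ziverdefeze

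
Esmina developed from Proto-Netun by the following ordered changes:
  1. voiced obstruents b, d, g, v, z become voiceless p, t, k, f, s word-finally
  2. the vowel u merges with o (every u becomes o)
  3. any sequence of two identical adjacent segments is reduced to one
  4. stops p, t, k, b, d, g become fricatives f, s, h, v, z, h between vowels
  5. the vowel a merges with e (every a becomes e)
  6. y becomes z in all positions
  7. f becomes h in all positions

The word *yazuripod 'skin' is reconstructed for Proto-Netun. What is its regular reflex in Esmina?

zezorihot

Esmina: *yazuripod > yazuripot > yazoripot > yazorifot > yezorifot > zezorifot > zezorihot  (by final devoicing, vowel merger, intervocalic lenition, vowel merger, unconditioned shift, unconditioned shift)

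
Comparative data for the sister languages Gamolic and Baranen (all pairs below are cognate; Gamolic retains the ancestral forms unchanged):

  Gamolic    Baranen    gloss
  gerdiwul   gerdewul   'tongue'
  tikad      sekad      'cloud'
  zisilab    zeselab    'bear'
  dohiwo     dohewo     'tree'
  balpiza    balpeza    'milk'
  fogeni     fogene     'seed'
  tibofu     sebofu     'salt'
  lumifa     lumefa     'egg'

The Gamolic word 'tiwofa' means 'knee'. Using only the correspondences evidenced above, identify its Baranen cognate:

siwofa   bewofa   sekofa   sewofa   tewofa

sewofa

tikad ~ sekad, tibofu ~ sebofu — Gamolic t corresponds to Baranen s word-initially before a front vowel.
gerdiwul ~ gerdewul, tikad ~ sekad — Gamolic i corresponds to Baranen e after a consonant, before a consonant other than r, m, n, p, b, f, v.
Applying these to Gamolic 'tiwofa':
  tiwofa → siwofa   (t→s word-initially before a front vowel)
  siwofa → sewofa   (i→e after a consonant, before a consonant other than r, m, n, p, b, f, v)
So the Baranen cognate is 'sewofa'.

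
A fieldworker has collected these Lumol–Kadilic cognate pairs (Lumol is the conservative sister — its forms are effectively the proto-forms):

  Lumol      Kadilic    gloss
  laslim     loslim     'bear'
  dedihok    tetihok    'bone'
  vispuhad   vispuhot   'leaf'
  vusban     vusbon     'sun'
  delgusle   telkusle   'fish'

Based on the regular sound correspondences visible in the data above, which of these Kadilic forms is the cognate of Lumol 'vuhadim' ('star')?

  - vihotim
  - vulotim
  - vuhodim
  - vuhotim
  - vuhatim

vuhotim

laslim ~ loslim, vispuhad ~ vispuhot — Lumol a corresponds to Kadilic o after a consonant, before a consonant other than r, m, n, p, b, f, v.
dedihok ~ tetihok — Lumol d corresponds to Kadilic t between vowels (before a front vowel).
Applying these to Lumol 'vuhadim':
  vuhadim → vuhodim   (a→o after a consonant, before a consonant other than r, m, n, p, b, f, v)
  vuhodim → vuhotim   (d→t between vowels (before a front vowel))
So the Kadilic cognate is 'vuhotim'.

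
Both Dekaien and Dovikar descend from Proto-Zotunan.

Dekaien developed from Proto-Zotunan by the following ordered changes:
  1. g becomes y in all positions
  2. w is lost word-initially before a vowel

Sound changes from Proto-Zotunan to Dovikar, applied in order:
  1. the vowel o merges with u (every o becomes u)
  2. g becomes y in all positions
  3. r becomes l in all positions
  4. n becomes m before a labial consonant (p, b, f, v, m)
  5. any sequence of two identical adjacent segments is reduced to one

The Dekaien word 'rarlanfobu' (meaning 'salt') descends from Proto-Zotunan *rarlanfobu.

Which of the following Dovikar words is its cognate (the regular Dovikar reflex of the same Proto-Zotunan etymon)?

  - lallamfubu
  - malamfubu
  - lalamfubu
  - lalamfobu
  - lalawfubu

Dovikar: *rarlanfobu > rarlanfubu > lallanfubu > lallamfubu > lalamfubu  (by vowel merger, unconditioned shift, nasal place assimilation, degemination)
The other candidates each miss or misapply at least one Dovikar change.

lalamfubu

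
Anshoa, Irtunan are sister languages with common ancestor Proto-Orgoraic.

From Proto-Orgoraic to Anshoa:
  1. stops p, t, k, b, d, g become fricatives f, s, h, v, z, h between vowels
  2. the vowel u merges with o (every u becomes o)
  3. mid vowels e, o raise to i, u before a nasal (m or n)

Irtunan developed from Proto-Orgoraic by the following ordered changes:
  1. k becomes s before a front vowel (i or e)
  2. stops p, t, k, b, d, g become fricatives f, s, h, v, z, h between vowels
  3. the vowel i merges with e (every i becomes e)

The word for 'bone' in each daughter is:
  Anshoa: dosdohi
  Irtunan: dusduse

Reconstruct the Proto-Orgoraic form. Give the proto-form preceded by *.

*dusduki

Position 2: Anshoa has o, Irtunan has u. Irtunan preserves u here (none of its changes turn any other segment into u), so the proto-segment is *u.
Position 5: Anshoa has o, Irtunan has u. Irtunan preserves u here (none of its changes turn any other segment into u), so the proto-segment is *u.
Verify the candidate proto-form against each daughter:
Anshoa: start from *dusduki.
  rule 1 (intervocalic lenition): dusduki → dusduhi
  rule 2 (vowel merger): dusduhi → dosdohi
  rule 3: no change — dosdohi
  ⇒ Anshoa dosdohi
Irtunan: *dusduki
  dusduki → dusdusi   [palatalisation]
  dusdusi (rule 2 does not apply)
  dusdusi → dusduse   [vowel merger]
  giving Irtunan dusduse.
*dusduki is the unique common source.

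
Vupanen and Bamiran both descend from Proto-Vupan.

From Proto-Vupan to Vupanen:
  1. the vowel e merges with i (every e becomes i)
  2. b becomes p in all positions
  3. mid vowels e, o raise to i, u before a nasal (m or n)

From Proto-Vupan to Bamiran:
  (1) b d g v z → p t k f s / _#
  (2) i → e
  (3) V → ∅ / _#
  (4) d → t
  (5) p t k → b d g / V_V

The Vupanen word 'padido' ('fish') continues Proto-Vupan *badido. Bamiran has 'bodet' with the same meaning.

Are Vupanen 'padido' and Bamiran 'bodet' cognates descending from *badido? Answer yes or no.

no

Derive the expected Bamiran reflex of *badido:
Bamiran: *badido
  badido (rule 1 does not apply)
  badido → badedo   [vowel merger]
  badedo → baded   [apocope]
  baded → batet   [unconditioned shift]
  batet → badet   [intervocalic voicing]
  giving Bamiran badet.
The regular Bamiran reflex would be 'badet', but the attested form is 'bodet'. The correspondence is irregular, so they are not cognates (the Bamiran form has a different source).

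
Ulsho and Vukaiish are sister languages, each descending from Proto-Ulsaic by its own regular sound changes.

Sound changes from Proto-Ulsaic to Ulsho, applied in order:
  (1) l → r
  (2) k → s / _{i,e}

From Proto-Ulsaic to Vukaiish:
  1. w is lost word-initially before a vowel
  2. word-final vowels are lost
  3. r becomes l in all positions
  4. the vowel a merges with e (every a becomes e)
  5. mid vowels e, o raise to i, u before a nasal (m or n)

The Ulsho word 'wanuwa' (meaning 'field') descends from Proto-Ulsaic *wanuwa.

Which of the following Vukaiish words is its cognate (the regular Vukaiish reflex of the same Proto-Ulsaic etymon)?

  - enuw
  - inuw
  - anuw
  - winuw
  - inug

Vukaiish: *wanuwa > anuwa > anuw > enuw > inuw  (by glide loss, apocope, vowel merger, pre-nasal raising)
The other candidates each miss or misapply at least one Vukaiish change.

inuw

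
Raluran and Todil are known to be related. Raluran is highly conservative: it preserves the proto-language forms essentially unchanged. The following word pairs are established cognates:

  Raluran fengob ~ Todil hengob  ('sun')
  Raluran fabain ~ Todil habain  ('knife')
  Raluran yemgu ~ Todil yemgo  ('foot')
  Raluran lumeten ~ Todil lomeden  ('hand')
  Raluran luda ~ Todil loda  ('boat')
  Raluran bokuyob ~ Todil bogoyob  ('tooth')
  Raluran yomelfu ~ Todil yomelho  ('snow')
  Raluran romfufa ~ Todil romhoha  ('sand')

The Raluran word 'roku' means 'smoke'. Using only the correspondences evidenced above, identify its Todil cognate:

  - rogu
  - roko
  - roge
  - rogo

bokuyob ~ bogoyob — Raluran k corresponds to Todil g between vowels (before a back vowel).
yemgu ~ yemgo, yomelfu ~ yomelho — Raluran u corresponds to Todil o word-finally.
Applying these to Raluran 'roku':
  roku → rogu   (k→g between vowels (before a back vowel))
  rogu → rogo   (u→o word-finally)
So the Todil cognate is 'rogo'.

rogo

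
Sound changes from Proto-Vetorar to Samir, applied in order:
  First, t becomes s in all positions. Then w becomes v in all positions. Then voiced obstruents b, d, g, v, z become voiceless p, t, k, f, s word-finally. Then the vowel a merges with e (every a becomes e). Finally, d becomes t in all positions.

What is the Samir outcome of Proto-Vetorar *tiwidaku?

Samir: *tiwidaku > siwidaku > sividaku > sivideku > siviteku  (by unconditioned shift, unconditioned shift, vowel merger, unconditioned shift)

siviteku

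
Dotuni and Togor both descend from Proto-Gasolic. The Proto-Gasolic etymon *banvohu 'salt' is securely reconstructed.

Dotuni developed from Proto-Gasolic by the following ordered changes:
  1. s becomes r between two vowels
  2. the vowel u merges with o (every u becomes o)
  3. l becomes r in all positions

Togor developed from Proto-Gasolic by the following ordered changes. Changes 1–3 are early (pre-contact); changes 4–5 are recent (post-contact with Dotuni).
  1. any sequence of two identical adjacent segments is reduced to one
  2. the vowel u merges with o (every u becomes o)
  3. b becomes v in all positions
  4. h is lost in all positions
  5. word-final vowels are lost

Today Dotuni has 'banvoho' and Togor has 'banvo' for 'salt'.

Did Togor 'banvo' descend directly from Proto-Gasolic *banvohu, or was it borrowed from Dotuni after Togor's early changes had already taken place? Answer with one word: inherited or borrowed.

borrowed

If inherited, *banvohu would pass through all of Togor's changes:
Togor: *banvohu
  banvohu (rule 1 does not apply)
  banvohu → banvoho   [vowel merger]
  banvoho → vanvoho   [unconditioned shift]
  vanvoho → vanvoo   [h-loss]
  vanvoo → vanvo   [apocope]
  giving Togor vanvo.
If borrowed from Dotuni 'banvoho' after the early changes, it would undergo only the recent ones:
  rule 4 (h-loss): banvoho → banvoo
  rule 5 (apocope): banvoo → banvo
  ⇒ as a loan: banvo
Togor 'banvo' matches the loan outcome 'banvo', not the inherited 'vanvo' — it skipped the early Togor changes, so it was borrowed from Dotuni.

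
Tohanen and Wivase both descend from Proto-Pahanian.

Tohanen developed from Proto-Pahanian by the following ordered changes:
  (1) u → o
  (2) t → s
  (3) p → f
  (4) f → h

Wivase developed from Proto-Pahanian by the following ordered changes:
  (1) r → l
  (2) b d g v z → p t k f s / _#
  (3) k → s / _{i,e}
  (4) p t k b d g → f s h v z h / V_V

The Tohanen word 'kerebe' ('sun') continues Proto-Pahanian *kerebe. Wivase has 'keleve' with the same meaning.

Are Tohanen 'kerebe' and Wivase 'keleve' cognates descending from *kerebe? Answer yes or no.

Derive the expected Wivase reflex of *kerebe:
Wivase: *kerebe
  kerebe → kelebe   [unconditioned shift]
  kelebe (rule 2 does not apply)
  kelebe → selebe   [palatalisation]
  selebe → seleve   [intervocalic lenition]
  giving Wivase seleve.
The regular Wivase reflex would be 'seleve', but the attested form is 'keleve'. The correspondence is irregular, so they are not cognates (the Wivase form has a different source).

no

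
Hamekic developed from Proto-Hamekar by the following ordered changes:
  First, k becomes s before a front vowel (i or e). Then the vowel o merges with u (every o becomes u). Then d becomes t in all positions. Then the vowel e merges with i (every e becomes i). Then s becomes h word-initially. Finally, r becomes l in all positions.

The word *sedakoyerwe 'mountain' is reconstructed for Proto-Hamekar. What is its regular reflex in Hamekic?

Hamekic: *sedakoyerwe
  sedakoyerwe (rule 1 does not apply)
  sedakoyerwe → sedakuyerwe   [vowel merger]
  sedakuyerwe → setakuyerwe   [unconditioned shift]
  setakuyerwe → sitakuyirwi   [vowel merger]
  sitakuyirwi → hitakuyirwi   [debuccalisation]
  hitakuyirwi → hitakuyilwi   [unconditioned shift]
  giving Hamekic hitakuyilwi.

hitakuyilwi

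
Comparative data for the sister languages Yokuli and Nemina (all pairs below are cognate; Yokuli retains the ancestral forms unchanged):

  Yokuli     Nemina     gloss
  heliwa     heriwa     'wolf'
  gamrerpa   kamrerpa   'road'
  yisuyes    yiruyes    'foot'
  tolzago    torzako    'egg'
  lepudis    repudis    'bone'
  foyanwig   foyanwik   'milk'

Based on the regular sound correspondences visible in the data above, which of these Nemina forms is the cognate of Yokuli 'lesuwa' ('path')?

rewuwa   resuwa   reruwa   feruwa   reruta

reruwa

lepudis ~ repudis — Yokuli l corresponds to Nemina r word-initially before a front vowel.
yisuyes ~ yiruyes — Yokuli s corresponds to Nemina r between vowels (before a back vowel).
Applying these to Yokuli 'lesuwa':
  lesuwa → resuwa   (l→r word-initially before a front vowel)
  resuwa → reruwa   (s→r between vowels (before a back vowel))
So the Nemina cognate is 'reruwa'.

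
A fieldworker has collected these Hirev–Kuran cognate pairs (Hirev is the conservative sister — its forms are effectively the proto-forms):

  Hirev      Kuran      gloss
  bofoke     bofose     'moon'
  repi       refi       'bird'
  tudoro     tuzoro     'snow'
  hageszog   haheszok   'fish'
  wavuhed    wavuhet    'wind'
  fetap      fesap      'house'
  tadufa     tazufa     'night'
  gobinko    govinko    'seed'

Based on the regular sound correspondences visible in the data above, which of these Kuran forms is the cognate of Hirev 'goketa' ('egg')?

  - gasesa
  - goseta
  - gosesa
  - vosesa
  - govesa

bofoke ~ bofose — Hirev k corresponds to Kuran s between vowels (before a front vowel).
fetap ~ fesap — Hirev t corresponds to Kuran s between vowels (before a back vowel).
Applying these to Hirev 'goketa':
  goketa → goseta   (k→s between vowels (before a front vowel))
  goseta → gosesa   (t→s between vowels (before a back vowel))
So the Kuran cognate is 'gosesa'.

gosesa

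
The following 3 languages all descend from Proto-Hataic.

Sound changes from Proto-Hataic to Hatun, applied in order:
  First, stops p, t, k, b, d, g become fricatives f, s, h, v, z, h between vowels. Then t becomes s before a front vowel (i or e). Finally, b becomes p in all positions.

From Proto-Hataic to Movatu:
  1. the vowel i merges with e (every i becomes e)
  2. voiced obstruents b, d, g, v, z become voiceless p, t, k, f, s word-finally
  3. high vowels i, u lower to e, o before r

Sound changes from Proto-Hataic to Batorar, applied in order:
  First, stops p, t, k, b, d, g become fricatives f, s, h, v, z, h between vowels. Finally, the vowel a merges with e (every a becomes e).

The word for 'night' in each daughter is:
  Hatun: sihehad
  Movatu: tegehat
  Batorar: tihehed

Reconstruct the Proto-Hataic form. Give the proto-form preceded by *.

*tigehad

Position 2: Hatun has i, Movatu has e, Batorar has i. Hatun preserves i here (none of its changes turn any other segment into i), so the proto-segment is *i.
Position 3: Hatun has h, Movatu has g, Batorar has h. Movatu preserves g here (none of its changes turn any other segment into g), so the proto-segment is *g.
Position 6: Hatun has a, Movatu has a, Batorar has e. Hatun preserves a here (none of its changes turn any other segment into a), so the proto-segment is *a.
Continuing position by position gives *tigehad; check it forward:
Hatun: *tigehad > tihehad > sihehad  (by intervocalic lenition, palatalisation)
Movatu: *tigehad
  tigehad → tegehad   [vowel merger]
  tegehad → tegehat   [final devoicing]
  tegehat (rule 3 does not apply)
  giving Movatu tegehat.
Batorar: *tigehad
  tigehad → tihehad   [intervocalic lenition]
  tihehad → tihehed   [vowel merger]
  giving Batorar tihehed.
Only *tigehad yields all of Hatun sihehad, Movatu tegehat, Batorar tihehed.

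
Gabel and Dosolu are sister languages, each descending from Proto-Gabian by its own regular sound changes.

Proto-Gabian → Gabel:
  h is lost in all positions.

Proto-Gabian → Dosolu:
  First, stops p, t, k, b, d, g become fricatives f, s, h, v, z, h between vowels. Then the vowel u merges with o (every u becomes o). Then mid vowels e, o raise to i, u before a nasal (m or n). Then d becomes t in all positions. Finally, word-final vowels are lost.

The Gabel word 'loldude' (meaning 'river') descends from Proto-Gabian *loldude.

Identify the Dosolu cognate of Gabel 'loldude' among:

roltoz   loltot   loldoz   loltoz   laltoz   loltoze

loltoz

Dosolu: *loldude > lolduze > loldoze > loltoze > loltoz  (by intervocalic lenition, vowel merger, unconditioned shift, apocope)
Only 'loltoz' matches the regular Dosolu development of *loldude.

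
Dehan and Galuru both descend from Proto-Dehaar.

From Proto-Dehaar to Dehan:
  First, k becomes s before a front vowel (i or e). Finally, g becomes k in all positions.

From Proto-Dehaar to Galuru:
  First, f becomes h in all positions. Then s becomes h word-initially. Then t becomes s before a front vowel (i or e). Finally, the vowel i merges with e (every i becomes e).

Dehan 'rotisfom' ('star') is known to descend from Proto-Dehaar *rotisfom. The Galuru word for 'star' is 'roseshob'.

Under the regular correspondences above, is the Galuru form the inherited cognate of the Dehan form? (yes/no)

no

Derive the expected Galuru reflex of *rotisfom:
Galuru: *rotisfom > rotishom > rosishom > roseshom  (by unconditioned shift, palatalisation, vowel merger)
The regular Galuru reflex would be 'roseshom', but the attested form is 'roseshob'. The correspondence is irregular, so they are not cognates (the Galuru form has a different source).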